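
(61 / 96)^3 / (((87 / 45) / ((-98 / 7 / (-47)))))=7944335 / 200982528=0.04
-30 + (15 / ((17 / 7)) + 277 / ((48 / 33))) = 45319 / 272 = 166.61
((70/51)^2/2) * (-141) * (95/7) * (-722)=1128305500/867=1301390.43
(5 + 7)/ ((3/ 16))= 64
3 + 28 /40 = 37 /10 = 3.70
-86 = -86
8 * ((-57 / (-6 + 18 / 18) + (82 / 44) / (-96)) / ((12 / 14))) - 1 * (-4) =872933 / 7920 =110.22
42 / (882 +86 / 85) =1785 / 37528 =0.05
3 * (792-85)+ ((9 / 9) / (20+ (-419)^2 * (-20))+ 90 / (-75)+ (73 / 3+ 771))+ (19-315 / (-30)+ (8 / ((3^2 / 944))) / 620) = 961987223027 / 326541600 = 2945.99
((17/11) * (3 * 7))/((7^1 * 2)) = 51/22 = 2.32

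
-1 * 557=-557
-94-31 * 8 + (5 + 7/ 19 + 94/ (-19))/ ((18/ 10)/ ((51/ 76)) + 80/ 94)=-22923452/ 67051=-341.88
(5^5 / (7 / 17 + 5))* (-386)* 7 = -71771875 / 46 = -1560258.15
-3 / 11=-0.27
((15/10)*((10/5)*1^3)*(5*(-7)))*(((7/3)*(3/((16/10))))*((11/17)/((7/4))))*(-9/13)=51975/442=117.59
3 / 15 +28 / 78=109 / 195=0.56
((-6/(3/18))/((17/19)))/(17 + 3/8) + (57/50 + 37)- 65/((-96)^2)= 19500169853/544435200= 35.82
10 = 10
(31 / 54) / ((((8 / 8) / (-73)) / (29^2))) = -1903183 / 54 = -35244.13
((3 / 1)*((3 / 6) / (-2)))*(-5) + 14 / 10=5.15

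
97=97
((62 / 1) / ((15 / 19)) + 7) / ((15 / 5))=1283 / 45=28.51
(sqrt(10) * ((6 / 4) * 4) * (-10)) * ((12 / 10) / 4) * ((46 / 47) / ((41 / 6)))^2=-1371168 * sqrt(10) / 3713329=-1.17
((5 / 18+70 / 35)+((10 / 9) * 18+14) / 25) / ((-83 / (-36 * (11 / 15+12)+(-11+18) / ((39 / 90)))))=2614289 / 134875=19.38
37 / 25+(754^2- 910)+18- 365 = 14181512 / 25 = 567260.48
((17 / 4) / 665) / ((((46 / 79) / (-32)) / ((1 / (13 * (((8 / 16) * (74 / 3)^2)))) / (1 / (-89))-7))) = 671389874 / 272205115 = 2.47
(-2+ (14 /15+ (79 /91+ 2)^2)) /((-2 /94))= -41797993 /124215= -336.50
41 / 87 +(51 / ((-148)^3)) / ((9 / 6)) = 0.47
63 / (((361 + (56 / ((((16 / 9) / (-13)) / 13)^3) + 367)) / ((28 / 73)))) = -129024 / 256864407449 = -0.00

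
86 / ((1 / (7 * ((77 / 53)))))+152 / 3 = 147118 / 159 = 925.27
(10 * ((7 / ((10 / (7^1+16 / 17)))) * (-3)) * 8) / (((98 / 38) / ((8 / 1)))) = -492480 / 119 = -4138.49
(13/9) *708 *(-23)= -70564/3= -23521.33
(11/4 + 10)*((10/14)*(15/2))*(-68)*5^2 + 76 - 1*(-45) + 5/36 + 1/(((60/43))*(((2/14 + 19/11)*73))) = -512122243783/4415040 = -115994.93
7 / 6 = 1.17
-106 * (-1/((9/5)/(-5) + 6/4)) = 5300/57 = 92.98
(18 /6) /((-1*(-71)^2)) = -3 /5041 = -0.00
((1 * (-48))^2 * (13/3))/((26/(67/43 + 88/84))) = 301184/301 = 1000.61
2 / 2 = 1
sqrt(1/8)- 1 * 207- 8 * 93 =-951 + sqrt(2)/4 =-950.65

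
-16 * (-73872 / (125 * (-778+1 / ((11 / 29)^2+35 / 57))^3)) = -56684948501161230336 / 2808699494292710805284875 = -0.00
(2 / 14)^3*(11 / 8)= 11 / 2744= 0.00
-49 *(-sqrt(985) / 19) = 49 *sqrt(985) / 19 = 80.94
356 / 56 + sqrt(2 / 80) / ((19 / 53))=53 * sqrt(10) / 380 + 89 / 14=6.80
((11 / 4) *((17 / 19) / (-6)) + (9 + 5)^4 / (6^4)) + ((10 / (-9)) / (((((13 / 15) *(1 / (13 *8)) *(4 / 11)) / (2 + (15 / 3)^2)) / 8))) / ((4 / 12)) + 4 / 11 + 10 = -32173280699 / 135432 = -237560.40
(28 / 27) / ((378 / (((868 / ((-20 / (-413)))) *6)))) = 358484 / 1215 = 295.05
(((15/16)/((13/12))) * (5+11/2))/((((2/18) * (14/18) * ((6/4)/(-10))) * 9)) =-2025/26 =-77.88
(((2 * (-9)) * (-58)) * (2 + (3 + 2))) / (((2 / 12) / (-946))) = -41480208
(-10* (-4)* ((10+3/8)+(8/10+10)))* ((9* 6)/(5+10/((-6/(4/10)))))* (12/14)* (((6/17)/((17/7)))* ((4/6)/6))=548856/3757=146.09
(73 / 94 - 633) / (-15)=59429 / 1410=42.15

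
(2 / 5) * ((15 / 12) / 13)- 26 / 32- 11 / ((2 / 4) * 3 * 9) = -8923 / 5616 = -1.59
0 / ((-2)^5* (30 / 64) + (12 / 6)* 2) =0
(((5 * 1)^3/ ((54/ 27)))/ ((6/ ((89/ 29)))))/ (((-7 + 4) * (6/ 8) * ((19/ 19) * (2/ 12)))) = -85.25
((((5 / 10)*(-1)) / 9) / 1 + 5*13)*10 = 5845 / 9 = 649.44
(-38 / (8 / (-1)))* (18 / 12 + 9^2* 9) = 27759 / 8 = 3469.88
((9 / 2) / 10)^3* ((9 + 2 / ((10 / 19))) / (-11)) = -729 / 6875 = -0.11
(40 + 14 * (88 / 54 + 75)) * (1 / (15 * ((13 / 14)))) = 79.89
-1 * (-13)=13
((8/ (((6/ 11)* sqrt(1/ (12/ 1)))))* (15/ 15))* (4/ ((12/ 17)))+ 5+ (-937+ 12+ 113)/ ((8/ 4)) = -401+ 1496* sqrt(3)/ 9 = -113.09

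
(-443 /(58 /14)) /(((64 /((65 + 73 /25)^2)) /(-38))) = 42468874119 /145000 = 292888.79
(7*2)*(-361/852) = -2527/426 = -5.93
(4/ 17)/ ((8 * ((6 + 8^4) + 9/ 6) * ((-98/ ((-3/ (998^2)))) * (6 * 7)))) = 1/ 190655153408272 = 0.00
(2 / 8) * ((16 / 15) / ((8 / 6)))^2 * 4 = 16 / 25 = 0.64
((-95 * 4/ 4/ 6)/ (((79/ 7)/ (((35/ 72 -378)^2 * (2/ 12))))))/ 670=-98261299213/ 1975601664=-49.74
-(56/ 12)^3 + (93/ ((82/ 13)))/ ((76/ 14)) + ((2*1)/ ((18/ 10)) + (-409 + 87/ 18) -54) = -46774801/ 84132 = -555.97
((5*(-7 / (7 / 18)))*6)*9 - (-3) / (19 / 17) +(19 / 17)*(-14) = -1573967 / 323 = -4872.96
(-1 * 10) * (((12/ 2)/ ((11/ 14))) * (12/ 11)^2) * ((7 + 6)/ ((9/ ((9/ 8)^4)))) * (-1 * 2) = 8955765/ 21296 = 420.54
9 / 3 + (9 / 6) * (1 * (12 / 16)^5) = 6873 / 2048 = 3.36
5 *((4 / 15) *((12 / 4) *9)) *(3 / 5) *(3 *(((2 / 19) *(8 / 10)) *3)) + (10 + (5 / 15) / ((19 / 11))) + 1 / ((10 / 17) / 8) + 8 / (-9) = 167899 / 4275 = 39.27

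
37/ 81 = 0.46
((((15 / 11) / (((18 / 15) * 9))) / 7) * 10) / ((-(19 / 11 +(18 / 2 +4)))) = -125 / 10206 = -0.01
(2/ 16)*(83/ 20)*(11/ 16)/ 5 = 913/ 12800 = 0.07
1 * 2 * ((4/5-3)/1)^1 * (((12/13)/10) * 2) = -264/325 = -0.81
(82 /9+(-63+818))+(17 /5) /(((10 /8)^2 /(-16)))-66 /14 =5706074 /7875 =724.58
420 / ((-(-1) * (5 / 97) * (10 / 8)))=32592 / 5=6518.40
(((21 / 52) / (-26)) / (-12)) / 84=0.00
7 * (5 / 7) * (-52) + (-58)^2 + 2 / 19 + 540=69238 / 19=3644.11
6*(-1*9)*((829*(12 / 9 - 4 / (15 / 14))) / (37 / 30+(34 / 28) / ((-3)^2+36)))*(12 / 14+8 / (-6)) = -16115760 / 397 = -40593.85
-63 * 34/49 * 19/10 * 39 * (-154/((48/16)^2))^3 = 16228419.61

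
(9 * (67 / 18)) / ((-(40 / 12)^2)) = -603 / 200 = -3.02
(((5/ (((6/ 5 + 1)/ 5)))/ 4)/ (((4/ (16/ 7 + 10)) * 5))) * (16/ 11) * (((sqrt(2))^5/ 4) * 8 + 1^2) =2150/ 847 + 17200 * sqrt(2)/ 847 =31.26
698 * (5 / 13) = 3490 / 13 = 268.46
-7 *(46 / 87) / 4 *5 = -4.63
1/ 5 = 0.20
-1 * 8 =-8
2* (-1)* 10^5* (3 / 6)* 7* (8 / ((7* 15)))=-160000 / 3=-53333.33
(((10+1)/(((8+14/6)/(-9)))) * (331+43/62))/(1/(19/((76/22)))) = -67185855/3844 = -17478.11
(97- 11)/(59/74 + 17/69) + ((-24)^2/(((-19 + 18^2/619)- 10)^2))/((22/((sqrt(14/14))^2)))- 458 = -6840409090797082/18213575670851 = -375.57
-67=-67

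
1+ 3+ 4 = 8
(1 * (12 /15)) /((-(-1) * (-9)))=-4 /45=-0.09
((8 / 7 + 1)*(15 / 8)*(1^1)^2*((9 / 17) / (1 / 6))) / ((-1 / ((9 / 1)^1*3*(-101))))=16566525 / 476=34803.62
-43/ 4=-10.75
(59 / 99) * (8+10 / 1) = 118 / 11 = 10.73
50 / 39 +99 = 3911 / 39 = 100.28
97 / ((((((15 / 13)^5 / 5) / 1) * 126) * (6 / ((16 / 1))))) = 144061684 / 28704375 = 5.02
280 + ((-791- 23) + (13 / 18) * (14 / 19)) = -91223 / 171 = -533.47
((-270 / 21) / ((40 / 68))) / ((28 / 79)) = -12087 / 196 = -61.67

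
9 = 9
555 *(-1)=-555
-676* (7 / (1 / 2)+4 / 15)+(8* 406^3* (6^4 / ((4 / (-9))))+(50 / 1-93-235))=-1561189458370.27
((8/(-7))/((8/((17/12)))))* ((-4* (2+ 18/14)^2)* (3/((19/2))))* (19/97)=17986/33271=0.54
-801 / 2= -400.50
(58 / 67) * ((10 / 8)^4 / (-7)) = -18125 / 60032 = -0.30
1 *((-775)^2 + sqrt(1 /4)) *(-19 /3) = -7607923 /2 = -3803961.50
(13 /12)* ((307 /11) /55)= 3991 /7260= 0.55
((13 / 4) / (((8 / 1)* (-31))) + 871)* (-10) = -4320095 / 496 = -8709.87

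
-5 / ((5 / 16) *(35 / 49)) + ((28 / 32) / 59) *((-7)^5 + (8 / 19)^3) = -4397348711 / 16187240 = -271.66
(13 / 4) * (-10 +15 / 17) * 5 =-10075 / 68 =-148.16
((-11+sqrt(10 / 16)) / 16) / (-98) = 11 / 1568-sqrt(10) / 6272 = 0.01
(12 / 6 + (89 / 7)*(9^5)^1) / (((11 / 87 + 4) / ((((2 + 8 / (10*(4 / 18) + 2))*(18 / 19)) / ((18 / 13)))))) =439843355250 / 907193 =484839.89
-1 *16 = -16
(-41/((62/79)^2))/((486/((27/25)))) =-255881/1729800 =-0.15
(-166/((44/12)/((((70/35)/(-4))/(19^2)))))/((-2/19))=-249/418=-0.60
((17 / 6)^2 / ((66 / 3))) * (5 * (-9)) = -1445 / 88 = -16.42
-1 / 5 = -0.20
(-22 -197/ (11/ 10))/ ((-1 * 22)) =1106/ 121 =9.14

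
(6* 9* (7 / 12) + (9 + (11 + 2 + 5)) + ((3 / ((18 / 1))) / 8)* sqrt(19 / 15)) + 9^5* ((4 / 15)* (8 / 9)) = sqrt(285) / 720 + 140553 / 10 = 14055.32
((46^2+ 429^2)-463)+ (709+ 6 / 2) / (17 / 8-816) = 1209047938 / 6511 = 185693.13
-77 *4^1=-308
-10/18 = -5/9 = -0.56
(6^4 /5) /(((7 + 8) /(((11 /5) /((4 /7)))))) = 8316 /125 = 66.53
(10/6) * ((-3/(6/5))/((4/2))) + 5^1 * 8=455/12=37.92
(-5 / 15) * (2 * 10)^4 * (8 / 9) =-1280000 / 27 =-47407.41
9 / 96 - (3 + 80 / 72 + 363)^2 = -349325069 / 2592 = -134770.47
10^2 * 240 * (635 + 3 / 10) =15247200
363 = 363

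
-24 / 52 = -6 / 13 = -0.46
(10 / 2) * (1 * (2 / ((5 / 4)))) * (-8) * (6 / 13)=-384 / 13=-29.54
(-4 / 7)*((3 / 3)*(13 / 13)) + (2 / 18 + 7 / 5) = 296 / 315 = 0.94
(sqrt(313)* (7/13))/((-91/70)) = -70* sqrt(313)/169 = -7.33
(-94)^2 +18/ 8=35353/ 4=8838.25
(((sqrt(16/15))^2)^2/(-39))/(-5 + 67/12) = -1024/20475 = -0.05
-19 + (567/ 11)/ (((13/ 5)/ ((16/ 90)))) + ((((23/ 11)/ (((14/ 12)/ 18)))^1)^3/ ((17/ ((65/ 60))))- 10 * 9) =205212239915/ 100893793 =2033.94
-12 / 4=-3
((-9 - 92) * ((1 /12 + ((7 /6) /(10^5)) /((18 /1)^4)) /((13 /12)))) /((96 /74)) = -19614765626159 /3275251200000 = -5.99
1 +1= 2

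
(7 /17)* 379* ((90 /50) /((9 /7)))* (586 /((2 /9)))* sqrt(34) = 48971727* sqrt(34) /85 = 3359432.76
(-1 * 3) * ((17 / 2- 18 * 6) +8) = 549 / 2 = 274.50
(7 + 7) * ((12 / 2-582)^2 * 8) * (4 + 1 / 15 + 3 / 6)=848461824 / 5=169692364.80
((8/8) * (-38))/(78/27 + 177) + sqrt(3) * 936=-342/1619 + 936 * sqrt(3)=1620.99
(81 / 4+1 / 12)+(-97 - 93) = -509 / 3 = -169.67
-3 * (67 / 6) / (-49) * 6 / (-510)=-67 / 8330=-0.01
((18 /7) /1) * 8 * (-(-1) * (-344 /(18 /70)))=-27520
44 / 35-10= -306 / 35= -8.74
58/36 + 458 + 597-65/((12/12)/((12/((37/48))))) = 29783/666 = 44.72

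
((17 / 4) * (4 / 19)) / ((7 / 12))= 204 / 133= 1.53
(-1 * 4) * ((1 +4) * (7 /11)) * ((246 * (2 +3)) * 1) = -172200 /11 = -15654.55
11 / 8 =1.38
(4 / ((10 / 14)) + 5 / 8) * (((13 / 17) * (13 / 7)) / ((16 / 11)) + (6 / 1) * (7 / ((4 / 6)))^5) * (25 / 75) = 30254037757 / 19040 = 1588972.57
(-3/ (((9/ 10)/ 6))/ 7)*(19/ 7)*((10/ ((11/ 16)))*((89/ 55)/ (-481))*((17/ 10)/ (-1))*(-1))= 0.65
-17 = -17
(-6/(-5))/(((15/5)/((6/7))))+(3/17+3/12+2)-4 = -2929/2380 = -1.23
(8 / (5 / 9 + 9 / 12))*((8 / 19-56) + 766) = 3887424 / 893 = 4353.22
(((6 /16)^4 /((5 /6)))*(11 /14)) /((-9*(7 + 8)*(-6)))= 0.00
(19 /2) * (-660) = -6270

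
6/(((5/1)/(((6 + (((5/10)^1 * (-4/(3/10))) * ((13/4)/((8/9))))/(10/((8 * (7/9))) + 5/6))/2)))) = -2.39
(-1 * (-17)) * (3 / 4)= 51 / 4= 12.75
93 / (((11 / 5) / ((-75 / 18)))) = -3875 / 22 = -176.14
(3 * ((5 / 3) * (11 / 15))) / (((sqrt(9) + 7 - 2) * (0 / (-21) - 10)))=-11 / 240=-0.05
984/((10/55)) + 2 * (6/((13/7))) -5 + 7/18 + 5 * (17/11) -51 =13823867/2574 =5370.58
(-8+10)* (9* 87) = 1566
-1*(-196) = 196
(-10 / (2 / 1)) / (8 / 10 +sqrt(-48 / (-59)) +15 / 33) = -373175 / 45233 +60500 * sqrt(177) / 135699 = -2.32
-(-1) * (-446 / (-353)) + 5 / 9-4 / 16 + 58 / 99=301225 / 139788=2.15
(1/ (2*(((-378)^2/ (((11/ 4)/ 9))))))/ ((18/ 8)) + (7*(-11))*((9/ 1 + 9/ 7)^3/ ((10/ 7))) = -6788295714761/ 115736040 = -58653.26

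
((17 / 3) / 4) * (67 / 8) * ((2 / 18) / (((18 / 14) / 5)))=39865 / 7776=5.13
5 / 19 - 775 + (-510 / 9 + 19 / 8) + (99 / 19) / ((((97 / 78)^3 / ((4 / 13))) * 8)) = -344980796149 / 416178888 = -828.92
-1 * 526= -526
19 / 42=0.45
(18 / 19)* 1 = 18 / 19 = 0.95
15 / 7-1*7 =-34 / 7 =-4.86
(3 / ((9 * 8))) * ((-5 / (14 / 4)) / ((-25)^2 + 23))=-5 / 54432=-0.00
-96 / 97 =-0.99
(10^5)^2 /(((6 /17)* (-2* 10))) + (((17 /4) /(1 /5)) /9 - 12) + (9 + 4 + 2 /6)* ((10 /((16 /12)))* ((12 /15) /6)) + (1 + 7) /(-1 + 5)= -50999999795 /36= -1416666660.97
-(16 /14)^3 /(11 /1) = -512 /3773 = -0.14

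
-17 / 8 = -2.12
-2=-2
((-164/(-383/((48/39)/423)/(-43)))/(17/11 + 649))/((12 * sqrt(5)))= -77572 * sqrt(5)/56517649695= -0.00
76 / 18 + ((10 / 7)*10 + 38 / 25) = 31544 / 1575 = 20.03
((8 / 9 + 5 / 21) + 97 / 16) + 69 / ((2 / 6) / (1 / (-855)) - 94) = 2677061 / 382032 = 7.01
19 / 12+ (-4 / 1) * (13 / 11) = -415 / 132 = -3.14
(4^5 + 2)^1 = 1026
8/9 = 0.89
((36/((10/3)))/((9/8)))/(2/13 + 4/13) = 104/5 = 20.80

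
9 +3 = 12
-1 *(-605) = 605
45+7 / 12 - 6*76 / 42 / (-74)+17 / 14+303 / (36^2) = 5278667 / 111888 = 47.18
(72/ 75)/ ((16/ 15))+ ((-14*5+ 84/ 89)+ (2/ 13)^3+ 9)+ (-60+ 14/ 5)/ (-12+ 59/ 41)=-45496323473/ 846657890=-53.74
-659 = -659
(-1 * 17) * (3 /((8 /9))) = -459 /8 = -57.38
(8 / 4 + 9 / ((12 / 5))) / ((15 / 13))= 299 / 60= 4.98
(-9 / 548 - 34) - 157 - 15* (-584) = 4695803 / 548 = 8568.98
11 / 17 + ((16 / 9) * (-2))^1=-2.91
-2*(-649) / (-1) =-1298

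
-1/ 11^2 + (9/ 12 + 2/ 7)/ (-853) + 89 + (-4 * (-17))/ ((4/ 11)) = 797602671/ 2889964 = 275.99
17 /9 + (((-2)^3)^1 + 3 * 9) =188 /9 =20.89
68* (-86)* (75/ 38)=-11542.11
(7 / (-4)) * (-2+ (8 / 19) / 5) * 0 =0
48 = 48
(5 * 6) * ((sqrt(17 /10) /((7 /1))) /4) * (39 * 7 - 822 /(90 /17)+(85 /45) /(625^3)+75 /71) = 4632971191708 * sqrt(170) /364013671875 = 165.95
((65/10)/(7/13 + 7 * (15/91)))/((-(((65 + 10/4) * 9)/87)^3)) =-0.01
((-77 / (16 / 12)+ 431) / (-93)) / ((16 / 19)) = -28367 / 5952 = -4.77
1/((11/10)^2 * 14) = 50/847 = 0.06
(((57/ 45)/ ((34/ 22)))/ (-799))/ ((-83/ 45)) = 0.00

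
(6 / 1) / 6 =1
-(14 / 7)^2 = -4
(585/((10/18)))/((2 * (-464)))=-1053/928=-1.13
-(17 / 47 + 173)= -8148 / 47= -173.36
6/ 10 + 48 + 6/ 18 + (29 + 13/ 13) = 1184/ 15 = 78.93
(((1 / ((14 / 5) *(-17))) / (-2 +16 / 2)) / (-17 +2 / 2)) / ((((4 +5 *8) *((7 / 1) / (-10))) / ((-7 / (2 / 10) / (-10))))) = -25 / 1005312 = -0.00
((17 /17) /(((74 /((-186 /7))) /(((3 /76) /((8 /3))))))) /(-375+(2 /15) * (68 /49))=87885 /6197400544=0.00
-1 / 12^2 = -1 / 144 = -0.01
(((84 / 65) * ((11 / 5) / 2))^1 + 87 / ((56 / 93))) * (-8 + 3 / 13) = -1133.56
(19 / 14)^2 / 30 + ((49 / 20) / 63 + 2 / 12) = 4709 / 17640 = 0.27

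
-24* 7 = -168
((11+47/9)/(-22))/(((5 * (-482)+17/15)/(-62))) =-22630/1192389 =-0.02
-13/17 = -0.76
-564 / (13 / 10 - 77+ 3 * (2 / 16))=22560 / 3013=7.49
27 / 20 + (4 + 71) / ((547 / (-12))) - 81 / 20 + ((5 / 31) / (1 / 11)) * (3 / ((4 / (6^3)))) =48000861 / 169570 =283.07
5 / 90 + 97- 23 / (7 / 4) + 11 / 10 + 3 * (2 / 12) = 85.51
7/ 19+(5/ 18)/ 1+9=3299/ 342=9.65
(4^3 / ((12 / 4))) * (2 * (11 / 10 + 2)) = 1984 / 15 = 132.27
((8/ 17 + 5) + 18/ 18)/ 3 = 2.16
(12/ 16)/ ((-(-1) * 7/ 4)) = 3/ 7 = 0.43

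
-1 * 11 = -11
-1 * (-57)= 57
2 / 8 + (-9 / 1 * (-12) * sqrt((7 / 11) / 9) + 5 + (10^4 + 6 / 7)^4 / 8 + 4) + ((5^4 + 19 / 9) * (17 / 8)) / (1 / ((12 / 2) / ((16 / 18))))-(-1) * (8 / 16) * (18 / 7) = 36 * sqrt(77) / 11 + 24018233058633462027 / 19208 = 1250428626542795.38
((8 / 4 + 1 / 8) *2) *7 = 29.75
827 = 827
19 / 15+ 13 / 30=17 / 10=1.70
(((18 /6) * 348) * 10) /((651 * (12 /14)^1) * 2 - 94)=5220 /511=10.22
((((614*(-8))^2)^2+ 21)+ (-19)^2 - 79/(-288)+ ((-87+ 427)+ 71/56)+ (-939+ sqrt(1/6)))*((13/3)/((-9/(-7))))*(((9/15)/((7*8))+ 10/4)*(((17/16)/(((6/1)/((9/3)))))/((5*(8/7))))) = 1087541*sqrt(6)/8294400+ 182335637165727684022319/398131200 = 457978769726481.65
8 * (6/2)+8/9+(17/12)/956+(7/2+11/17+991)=596795339/585072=1020.04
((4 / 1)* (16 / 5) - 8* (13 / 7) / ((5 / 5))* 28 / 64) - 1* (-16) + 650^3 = 2746250223 / 10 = 274625022.30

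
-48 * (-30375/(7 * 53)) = 1458000/371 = 3929.92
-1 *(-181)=181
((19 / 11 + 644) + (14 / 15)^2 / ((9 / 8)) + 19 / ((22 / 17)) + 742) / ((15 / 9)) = 62511821 / 74250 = 841.91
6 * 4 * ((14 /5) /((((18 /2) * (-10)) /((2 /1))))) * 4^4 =-28672 /75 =-382.29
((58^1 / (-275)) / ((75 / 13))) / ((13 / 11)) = -58 / 1875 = -0.03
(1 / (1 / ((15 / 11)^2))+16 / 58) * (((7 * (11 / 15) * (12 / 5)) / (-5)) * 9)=-1888236 / 39875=-47.35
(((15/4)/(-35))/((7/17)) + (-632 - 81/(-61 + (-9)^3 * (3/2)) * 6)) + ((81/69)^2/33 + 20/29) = -48198100862117/76370627564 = -631.11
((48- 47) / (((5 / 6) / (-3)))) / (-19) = 0.19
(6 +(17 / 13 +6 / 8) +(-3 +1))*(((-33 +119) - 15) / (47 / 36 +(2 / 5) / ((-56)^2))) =394518600 / 1197677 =329.40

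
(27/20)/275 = 27/5500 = 0.00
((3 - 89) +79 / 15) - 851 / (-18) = -3011 / 90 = -33.46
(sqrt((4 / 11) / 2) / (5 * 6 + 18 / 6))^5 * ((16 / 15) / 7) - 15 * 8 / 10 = -12 + 64 * sqrt(22) / 5469366848715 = -12.00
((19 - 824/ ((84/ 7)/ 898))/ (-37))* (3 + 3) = 369862/ 37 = 9996.27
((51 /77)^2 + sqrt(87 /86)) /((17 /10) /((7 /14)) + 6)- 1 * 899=-250505032 /278663 + 5 * sqrt(7482) /4042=-898.85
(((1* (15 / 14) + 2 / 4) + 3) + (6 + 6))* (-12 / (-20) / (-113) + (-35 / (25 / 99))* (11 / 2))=-9992298 / 791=-12632.49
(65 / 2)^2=4225 / 4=1056.25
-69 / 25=-2.76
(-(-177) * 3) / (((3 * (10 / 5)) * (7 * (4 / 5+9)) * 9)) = 295 / 2058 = 0.14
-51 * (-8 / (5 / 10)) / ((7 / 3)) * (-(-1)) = 2448 / 7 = 349.71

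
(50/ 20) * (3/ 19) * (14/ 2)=105/ 38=2.76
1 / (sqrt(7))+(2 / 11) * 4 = sqrt(7) / 7+8 / 11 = 1.11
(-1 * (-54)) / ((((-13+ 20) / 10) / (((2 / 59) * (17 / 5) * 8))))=71.13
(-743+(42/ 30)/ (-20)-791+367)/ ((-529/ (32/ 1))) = 933656/ 13225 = 70.60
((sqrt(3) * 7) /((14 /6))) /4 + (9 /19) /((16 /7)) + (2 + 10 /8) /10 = 809 /1520 + 3 * sqrt(3) /4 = 1.83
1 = 1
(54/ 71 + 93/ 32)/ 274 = 8331/ 622528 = 0.01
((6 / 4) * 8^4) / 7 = 6144 / 7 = 877.71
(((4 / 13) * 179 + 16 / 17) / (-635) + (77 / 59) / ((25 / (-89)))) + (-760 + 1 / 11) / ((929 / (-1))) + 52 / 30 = -2770584193472 / 1269163778025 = -2.18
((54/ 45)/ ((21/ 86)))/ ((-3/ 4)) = -688/ 105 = -6.55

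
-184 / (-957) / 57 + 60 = 3273124 / 54549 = 60.00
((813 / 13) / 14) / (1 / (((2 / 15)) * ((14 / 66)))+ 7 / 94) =38211 / 303082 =0.13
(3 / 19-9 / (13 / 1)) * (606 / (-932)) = 19998 / 57551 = 0.35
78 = 78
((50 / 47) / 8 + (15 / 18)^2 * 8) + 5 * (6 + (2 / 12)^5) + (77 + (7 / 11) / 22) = 4984632571 / 44222112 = 112.72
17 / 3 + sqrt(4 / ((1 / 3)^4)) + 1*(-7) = 50 / 3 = 16.67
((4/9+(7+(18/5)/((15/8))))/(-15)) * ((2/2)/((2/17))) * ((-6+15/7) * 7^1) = 35819/250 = 143.28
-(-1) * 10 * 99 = 990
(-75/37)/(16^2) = -0.01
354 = 354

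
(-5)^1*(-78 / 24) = 65 / 4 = 16.25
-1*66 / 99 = -2 / 3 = -0.67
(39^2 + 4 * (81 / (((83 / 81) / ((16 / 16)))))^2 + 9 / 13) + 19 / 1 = 2376409273 / 89557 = 26535.16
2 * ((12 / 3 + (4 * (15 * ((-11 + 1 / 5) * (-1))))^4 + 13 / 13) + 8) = 352638738458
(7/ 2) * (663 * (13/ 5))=60333/ 10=6033.30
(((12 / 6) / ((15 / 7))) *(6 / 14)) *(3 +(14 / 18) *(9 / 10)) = 37 / 25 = 1.48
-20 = -20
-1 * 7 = -7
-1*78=-78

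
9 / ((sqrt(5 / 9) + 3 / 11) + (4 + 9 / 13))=1644786 / 886931-552123 * sqrt(5) / 4434655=1.58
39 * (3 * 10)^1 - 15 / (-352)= 411855 / 352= 1170.04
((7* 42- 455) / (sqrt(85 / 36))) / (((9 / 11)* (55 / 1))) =-322* sqrt(85) / 1275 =-2.33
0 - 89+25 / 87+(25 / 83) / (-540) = -23061529 / 259956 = -88.71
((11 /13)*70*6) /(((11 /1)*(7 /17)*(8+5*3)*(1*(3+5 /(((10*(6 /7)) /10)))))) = 0.39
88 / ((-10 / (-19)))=836 / 5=167.20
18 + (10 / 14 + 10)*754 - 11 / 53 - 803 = 2705838 / 371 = 7293.36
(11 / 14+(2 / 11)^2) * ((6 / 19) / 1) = 219 / 847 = 0.26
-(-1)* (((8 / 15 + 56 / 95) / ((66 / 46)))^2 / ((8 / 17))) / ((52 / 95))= 2.38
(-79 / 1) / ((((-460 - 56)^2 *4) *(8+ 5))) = -79 / 13845312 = -0.00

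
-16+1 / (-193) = -3089 / 193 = -16.01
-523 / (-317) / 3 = 523 / 951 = 0.55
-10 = -10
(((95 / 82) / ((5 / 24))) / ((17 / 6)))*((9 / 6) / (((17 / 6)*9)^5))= 2432 / 8906762961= 0.00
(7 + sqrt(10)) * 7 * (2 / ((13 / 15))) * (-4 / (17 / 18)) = -105840 / 221 - 15120 * sqrt(10) / 221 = -695.27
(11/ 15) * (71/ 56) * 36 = 2343/ 70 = 33.47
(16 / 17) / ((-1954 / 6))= -48 / 16609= -0.00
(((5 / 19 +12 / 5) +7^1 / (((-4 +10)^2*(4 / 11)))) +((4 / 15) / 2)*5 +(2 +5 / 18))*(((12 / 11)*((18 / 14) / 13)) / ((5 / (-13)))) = -252081 / 146300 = -1.72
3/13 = 0.23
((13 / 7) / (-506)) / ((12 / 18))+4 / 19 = 27595 / 134596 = 0.21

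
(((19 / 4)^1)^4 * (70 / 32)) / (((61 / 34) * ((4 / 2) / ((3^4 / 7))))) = 897260085 / 249856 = 3591.11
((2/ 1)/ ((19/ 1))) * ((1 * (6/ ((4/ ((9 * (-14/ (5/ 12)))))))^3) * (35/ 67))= -163326699648/ 31825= -5132025.13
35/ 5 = 7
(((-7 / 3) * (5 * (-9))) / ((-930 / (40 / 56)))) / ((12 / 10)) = -25 / 372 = -0.07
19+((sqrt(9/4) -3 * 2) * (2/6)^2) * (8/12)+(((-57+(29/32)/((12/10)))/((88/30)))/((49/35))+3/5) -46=-11954137/295680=-40.43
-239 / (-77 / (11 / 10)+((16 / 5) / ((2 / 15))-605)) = 0.37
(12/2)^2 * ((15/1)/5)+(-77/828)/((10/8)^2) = 558592/5175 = 107.94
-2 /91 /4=-1 /182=-0.01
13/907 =0.01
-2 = -2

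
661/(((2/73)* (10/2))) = 48253/10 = 4825.30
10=10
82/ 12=41/ 6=6.83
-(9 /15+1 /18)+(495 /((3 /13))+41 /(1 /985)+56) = 3832681 /90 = 42585.34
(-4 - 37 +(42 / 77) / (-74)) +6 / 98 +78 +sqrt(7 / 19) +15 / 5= sqrt(133) / 19 +798794 / 19943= 40.66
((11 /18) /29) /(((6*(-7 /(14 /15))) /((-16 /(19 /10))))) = 176 /44631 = 0.00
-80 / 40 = -2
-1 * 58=-58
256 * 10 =2560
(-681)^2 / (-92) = -463761 / 92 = -5040.88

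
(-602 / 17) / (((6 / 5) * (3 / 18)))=-3010 / 17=-177.06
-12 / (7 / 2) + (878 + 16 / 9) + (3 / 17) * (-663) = 47839 / 63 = 759.35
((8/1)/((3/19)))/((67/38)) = 28.74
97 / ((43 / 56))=5432 / 43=126.33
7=7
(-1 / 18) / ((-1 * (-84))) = -1 / 1512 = -0.00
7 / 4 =1.75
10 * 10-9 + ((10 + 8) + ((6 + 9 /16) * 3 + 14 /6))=6289 /48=131.02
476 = 476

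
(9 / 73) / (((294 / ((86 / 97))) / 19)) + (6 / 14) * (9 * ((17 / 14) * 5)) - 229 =-142656005 / 693938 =-205.57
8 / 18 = 4 / 9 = 0.44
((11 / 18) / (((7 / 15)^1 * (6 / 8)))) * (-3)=-110 / 21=-5.24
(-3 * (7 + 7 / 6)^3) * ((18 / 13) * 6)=-352947 / 26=-13574.88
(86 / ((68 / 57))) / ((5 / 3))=7353 / 170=43.25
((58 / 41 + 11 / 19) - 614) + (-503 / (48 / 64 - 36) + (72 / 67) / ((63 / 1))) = -30791234213 / 51514491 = -597.72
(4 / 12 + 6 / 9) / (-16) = -0.06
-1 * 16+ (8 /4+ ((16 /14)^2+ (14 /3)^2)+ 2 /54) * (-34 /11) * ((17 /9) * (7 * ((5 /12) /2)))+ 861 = 141704965 /224532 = 631.11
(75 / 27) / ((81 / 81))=25 / 9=2.78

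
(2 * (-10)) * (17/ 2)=-170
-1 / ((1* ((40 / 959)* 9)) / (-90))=959 / 4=239.75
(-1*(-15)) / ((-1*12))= -5 / 4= -1.25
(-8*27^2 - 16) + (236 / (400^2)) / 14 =-3274879941 / 560000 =-5848.00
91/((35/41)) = 533/5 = 106.60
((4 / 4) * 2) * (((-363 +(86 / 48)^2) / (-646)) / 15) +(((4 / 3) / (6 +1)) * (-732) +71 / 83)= -224563252061 / 1621408320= -138.50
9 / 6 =3 / 2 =1.50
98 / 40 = 49 / 20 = 2.45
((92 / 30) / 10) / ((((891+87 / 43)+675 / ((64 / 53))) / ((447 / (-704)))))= -147361 / 1098879375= -0.00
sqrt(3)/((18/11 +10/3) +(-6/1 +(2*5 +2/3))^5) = 2673*sqrt(3)/5929348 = 0.00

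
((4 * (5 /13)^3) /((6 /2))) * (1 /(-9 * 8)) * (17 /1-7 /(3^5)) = -0.02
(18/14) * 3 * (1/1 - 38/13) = -675/91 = -7.42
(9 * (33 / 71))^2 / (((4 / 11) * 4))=970299 / 80656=12.03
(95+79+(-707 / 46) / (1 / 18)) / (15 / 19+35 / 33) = -1480347 / 26680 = -55.49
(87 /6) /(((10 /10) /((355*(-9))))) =-92655 /2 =-46327.50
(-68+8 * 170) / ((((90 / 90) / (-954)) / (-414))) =510283152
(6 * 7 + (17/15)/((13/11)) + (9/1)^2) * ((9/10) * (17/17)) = 36258/325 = 111.56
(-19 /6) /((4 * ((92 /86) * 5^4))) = -817 /690000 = -0.00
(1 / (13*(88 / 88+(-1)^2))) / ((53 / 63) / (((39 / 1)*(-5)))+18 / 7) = 945 / 63074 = 0.01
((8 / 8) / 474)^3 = 0.00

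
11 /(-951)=-11 /951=-0.01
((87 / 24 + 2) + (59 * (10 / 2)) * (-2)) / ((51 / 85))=-23375 / 24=-973.96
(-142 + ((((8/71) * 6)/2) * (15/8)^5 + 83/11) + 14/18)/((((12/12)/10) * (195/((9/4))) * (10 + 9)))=-3623124569/4740882432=-0.76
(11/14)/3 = 11/42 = 0.26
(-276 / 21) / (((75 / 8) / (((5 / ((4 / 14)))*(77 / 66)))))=-1288 / 45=-28.62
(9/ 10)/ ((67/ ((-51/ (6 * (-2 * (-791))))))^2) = 2601/ 449389121440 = 0.00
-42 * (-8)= 336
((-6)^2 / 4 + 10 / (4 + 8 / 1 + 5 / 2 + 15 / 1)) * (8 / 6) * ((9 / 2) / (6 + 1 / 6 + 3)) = 19836 / 3245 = 6.11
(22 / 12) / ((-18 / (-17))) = 187 / 108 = 1.73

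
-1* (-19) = 19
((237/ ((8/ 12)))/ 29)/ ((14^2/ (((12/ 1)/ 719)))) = 2133/ 2043398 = 0.00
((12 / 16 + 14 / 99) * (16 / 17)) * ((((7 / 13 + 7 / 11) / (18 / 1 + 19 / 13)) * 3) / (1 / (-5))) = -395360 / 520421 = -0.76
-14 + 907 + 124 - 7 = 1010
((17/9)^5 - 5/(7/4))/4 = 5.30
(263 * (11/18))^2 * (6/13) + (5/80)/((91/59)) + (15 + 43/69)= 10794013063/904176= 11937.96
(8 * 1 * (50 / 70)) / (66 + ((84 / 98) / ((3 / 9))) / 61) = 61 / 705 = 0.09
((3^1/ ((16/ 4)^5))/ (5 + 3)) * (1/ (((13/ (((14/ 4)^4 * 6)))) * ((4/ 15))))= 324135/ 3407872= 0.10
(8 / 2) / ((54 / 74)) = 148 / 27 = 5.48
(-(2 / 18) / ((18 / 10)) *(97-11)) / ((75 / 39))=-1118 / 405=-2.76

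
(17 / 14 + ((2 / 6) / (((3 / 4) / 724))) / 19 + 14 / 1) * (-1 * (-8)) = 307868 / 1197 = 257.20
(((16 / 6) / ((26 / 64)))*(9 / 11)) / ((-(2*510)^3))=-4 / 790378875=-0.00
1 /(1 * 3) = 1 /3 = 0.33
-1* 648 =-648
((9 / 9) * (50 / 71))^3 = 125000 / 357911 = 0.35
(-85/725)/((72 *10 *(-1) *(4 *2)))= 17/835200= 0.00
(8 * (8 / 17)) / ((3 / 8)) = 512 / 51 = 10.04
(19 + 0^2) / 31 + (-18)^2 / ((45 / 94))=104999 / 155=677.41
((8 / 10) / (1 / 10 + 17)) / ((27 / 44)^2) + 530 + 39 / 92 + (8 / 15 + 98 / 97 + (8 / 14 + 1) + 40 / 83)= 1726190135246161 / 3231687340980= 534.15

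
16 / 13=1.23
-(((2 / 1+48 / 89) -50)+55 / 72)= 299233 / 6408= 46.70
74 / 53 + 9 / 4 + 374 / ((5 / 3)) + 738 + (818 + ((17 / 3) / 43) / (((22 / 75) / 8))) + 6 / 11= 81505507 / 45580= 1788.19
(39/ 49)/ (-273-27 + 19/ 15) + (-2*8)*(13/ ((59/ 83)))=-3790673731/ 12954571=-292.61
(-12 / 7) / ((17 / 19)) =-228 / 119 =-1.92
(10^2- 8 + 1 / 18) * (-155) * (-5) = 1284175 / 18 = 71343.06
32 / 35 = 0.91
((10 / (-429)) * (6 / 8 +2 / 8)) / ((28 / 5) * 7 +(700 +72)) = -0.00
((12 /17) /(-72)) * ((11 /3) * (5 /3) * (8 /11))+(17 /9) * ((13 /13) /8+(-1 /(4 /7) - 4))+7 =-13471 /3672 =-3.67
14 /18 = 7 /9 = 0.78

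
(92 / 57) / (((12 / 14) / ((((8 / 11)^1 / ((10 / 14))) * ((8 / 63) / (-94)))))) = -10304 / 3978315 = -0.00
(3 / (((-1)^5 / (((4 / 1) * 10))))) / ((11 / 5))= -600 / 11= -54.55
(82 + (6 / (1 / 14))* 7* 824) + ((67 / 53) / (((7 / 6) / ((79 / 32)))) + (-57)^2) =2895851927 / 5936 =487845.68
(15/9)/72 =5/216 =0.02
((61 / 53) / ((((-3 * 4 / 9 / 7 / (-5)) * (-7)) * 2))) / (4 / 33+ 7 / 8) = -30195 / 13939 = -2.17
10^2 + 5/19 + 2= 1943/19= 102.26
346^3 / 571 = 72542.44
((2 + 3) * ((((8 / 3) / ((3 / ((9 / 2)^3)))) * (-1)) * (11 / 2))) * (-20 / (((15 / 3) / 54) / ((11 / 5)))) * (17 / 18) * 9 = 8997318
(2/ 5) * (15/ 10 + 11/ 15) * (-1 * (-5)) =67/ 15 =4.47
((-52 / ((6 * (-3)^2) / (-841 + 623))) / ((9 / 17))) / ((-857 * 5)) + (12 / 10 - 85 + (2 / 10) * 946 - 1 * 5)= 104445646 / 1041255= 100.31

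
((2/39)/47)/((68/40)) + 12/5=374032/155805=2.40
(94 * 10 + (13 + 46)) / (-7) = -999 / 7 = -142.71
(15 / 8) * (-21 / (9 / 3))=-13.12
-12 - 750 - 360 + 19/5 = -5591/5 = -1118.20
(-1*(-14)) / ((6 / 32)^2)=3584 / 9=398.22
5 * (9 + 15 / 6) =115 / 2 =57.50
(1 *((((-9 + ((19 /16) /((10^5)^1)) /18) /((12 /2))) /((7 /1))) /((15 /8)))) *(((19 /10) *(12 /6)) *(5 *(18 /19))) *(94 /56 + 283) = -688694349517 /1176000000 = -585.62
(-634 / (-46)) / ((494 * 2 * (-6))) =-317 / 136344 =-0.00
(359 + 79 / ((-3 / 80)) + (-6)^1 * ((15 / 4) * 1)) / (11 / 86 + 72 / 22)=-5023733 / 9651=-520.54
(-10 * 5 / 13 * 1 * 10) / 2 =-250 / 13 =-19.23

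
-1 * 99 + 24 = -75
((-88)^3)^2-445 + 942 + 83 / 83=464404087282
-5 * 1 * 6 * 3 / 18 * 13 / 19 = -65 / 19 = -3.42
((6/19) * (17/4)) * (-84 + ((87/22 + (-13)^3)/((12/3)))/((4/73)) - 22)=-181526493/13376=-13571.06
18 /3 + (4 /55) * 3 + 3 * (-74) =-11868 /55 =-215.78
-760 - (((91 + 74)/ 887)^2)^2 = -470444890314985/ 619005459361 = -760.00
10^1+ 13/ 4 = 53/ 4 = 13.25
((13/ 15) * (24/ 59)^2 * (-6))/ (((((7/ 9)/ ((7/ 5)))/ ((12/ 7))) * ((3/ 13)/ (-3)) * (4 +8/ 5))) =5256576/ 852845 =6.16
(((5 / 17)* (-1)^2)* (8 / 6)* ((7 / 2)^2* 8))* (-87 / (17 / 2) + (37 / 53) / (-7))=-18251240 / 45951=-397.19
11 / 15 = 0.73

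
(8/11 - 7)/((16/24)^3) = -21.17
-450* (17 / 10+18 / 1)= -8865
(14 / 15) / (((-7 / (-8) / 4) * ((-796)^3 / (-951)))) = 317 / 39402995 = 0.00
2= 2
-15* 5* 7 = -525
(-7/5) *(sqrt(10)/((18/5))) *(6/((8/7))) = -49 *sqrt(10)/24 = -6.46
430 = 430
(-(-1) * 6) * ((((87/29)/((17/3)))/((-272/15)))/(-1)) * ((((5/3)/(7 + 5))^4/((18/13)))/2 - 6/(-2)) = 907033265/1725898752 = 0.53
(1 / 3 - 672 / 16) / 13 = -125 / 39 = -3.21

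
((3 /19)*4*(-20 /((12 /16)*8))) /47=-40 /893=-0.04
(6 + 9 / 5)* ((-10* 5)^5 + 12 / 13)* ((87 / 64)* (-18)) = 2385703117953 / 40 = 59642577948.82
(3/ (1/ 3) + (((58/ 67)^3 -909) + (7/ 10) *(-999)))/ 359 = -4808151539/ 1079739170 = -4.45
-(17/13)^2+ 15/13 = -94/169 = -0.56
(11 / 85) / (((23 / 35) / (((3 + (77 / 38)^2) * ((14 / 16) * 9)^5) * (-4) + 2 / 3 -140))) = -2352744142120141 / 13875707904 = -169558.49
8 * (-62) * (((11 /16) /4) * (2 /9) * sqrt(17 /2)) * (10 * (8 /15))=-1364 * sqrt(34) /27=-294.57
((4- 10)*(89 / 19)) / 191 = -0.15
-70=-70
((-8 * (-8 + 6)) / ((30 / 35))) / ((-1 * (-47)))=56 / 141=0.40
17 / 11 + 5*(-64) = -3503 / 11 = -318.45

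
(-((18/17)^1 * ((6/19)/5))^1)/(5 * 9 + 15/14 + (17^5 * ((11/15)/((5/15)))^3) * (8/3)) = -113400/68366556159017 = -0.00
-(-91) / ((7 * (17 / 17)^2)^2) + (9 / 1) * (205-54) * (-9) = -85604 / 7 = -12229.14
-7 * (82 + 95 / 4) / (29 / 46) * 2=-68103 / 29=-2348.38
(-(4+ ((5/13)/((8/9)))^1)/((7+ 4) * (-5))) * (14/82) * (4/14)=461/117260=0.00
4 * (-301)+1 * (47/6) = -7177/6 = -1196.17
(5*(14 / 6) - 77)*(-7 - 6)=2548 / 3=849.33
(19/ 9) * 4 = 76/ 9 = 8.44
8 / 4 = 2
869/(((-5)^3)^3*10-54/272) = -118184/2656250027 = -0.00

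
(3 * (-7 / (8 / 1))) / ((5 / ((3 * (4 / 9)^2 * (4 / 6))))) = -28 / 135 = -0.21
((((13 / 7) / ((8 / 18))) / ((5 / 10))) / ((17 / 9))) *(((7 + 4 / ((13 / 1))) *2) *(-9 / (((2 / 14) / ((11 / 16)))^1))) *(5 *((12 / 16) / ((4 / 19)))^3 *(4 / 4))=-705404766825 / 1114112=-633154.27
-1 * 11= -11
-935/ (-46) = 935/ 46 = 20.33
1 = 1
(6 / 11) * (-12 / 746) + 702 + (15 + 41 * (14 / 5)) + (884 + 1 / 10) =70403017 / 41030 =1715.89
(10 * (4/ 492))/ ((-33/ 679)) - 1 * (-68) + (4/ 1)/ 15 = 1351522/ 20295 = 66.59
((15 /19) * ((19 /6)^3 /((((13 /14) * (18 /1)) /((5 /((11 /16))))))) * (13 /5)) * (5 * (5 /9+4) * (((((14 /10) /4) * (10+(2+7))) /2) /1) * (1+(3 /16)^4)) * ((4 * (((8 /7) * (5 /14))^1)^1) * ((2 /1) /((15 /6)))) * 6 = 16853.97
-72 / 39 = -24 / 13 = -1.85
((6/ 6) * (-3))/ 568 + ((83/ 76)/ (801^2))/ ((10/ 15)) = -6092263/ 1154026332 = -0.01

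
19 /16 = 1.19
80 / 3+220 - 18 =686 / 3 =228.67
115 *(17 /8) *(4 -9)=-9775 /8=-1221.88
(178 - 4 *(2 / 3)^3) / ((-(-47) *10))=2387 / 6345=0.38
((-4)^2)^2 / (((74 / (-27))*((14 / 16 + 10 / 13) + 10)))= -359424 / 44807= -8.02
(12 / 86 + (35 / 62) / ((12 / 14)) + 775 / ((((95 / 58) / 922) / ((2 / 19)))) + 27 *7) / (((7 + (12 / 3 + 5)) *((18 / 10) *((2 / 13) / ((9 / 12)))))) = 17307592232515 / 2217429504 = 7805.25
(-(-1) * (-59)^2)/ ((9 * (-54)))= -3481/ 486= -7.16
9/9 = 1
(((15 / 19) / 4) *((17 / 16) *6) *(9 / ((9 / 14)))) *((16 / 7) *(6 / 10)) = 459 / 19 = 24.16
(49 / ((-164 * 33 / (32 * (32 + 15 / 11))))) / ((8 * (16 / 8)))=-17983 / 29766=-0.60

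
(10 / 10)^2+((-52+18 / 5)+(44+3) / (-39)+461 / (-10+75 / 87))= -204745 / 2067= -99.05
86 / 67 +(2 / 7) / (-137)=82340 / 64253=1.28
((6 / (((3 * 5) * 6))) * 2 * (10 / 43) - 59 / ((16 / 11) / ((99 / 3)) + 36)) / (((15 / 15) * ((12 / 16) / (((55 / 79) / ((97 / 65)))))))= -9689883775 / 9700415451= -1.00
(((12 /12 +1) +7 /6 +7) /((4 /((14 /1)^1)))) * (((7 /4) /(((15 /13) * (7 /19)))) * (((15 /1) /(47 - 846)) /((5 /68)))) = -105469 /2820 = -37.40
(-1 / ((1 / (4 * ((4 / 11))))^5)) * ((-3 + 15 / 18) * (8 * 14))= 763363328 / 483153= 1579.96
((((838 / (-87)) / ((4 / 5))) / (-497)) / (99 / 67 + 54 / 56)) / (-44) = -140365 / 622530414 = -0.00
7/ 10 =0.70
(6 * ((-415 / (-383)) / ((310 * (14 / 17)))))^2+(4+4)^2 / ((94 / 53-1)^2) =4967196647028193 / 46445615270404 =106.95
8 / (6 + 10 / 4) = 16 / 17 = 0.94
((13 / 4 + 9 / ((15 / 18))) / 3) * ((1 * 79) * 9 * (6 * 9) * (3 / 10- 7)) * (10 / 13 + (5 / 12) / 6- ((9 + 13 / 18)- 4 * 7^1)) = -239515644321 / 10400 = -23030350.42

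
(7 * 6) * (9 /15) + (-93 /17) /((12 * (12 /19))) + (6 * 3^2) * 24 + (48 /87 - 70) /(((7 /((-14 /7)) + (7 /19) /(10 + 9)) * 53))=392740493107 /297338160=1320.85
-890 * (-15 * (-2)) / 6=-4450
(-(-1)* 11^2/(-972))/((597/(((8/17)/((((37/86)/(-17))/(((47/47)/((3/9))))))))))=20812/1789209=0.01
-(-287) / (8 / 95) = 27265 / 8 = 3408.12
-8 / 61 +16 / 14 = 432 / 427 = 1.01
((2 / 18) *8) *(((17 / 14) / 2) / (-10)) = -17 / 315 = -0.05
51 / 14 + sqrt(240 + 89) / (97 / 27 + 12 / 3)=6.03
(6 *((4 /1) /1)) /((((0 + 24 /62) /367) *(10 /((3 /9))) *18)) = 11377 /270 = 42.14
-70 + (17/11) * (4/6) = -2276/33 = -68.97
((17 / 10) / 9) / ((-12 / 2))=-0.03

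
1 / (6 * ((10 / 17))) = 17 / 60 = 0.28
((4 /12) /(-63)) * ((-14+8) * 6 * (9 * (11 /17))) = 132 /119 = 1.11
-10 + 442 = 432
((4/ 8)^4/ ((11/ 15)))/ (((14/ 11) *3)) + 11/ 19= 0.60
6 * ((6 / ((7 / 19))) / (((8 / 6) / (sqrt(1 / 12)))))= 171 * sqrt(3) / 14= 21.16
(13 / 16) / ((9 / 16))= 13 / 9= 1.44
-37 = -37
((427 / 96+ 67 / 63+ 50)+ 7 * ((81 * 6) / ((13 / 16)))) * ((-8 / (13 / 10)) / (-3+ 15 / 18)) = 555948775 / 46137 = 12049.96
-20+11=-9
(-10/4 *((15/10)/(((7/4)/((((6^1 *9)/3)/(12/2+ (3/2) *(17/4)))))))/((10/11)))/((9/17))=-136/21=-6.48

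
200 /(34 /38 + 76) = 3800 /1461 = 2.60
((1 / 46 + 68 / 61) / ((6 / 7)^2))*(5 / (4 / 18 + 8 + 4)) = 156261 / 246928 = 0.63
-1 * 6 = -6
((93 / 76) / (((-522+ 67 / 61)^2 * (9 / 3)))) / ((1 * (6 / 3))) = 3721 / 4950545000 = 0.00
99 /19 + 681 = 13038 /19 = 686.21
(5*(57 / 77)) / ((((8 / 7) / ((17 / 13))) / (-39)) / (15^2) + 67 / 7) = 3270375 / 8456987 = 0.39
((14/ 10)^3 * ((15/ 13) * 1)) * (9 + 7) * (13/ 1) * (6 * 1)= 3951.36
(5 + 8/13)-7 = -18/13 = -1.38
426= 426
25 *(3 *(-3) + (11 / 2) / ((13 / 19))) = -625 / 26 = -24.04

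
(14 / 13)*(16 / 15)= 224 / 195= 1.15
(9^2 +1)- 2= 80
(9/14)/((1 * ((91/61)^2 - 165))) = -33489/8479576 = -0.00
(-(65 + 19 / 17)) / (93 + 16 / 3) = -3372 / 5015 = -0.67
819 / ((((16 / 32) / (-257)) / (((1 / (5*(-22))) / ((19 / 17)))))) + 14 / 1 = 3438.13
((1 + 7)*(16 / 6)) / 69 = 64 / 207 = 0.31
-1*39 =-39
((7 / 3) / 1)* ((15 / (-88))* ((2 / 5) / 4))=-7 / 176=-0.04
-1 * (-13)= 13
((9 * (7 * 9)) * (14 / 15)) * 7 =3704.40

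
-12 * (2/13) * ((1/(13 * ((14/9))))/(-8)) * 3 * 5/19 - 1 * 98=-4405087/44954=-97.99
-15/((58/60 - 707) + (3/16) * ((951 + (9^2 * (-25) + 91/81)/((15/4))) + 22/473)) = 4179600/175238351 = 0.02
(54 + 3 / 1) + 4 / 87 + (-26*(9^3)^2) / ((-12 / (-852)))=-85350482519 / 87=-981040028.95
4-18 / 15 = 14 / 5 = 2.80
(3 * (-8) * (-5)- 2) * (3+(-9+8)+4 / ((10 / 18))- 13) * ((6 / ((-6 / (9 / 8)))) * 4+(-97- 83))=413649 / 5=82729.80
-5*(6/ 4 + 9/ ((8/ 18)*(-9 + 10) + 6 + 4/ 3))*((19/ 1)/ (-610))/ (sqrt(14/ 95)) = 1767*sqrt(1330)/ 59780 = 1.08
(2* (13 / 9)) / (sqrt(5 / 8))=52* sqrt(10) / 45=3.65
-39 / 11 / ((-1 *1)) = 39 / 11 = 3.55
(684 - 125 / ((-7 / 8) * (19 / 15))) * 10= 1059720 / 133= 7967.82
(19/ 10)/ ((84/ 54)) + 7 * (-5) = -4729/ 140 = -33.78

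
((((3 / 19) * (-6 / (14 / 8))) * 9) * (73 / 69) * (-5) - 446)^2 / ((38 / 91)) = 10740882130394 / 25398877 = 422888.07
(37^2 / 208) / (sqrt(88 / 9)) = 4107*sqrt(22) / 9152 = 2.10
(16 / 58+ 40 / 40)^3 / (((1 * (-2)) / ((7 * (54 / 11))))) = -9573417 / 268279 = -35.68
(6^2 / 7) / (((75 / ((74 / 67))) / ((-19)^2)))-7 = 238493 / 11725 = 20.34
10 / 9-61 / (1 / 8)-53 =-4859 / 9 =-539.89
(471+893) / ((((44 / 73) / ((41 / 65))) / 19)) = 1762877 / 65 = 27121.18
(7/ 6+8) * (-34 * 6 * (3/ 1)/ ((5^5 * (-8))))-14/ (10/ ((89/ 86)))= -131627/ 107500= -1.22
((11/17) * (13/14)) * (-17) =-143/14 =-10.21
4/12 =1/3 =0.33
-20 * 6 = -120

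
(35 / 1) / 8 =4.38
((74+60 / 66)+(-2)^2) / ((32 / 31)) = 6727 / 88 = 76.44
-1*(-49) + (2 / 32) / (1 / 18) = 401 / 8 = 50.12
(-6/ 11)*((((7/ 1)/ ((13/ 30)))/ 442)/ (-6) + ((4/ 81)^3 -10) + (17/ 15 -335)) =5250350566051/ 27991883205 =187.57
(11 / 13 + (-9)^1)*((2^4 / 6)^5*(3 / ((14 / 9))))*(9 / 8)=-217088 / 91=-2385.58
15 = 15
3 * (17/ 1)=51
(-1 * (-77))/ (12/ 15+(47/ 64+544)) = 24640/ 174571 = 0.14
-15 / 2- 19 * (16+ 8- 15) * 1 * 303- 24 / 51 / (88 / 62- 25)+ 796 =-1268162427 / 24854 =-51024.48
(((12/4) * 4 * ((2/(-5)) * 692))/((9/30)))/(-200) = 1384/25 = 55.36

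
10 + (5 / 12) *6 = 25 / 2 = 12.50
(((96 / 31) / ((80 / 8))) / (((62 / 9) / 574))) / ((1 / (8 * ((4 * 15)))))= 11902464 / 961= 12385.50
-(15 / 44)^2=-225 / 1936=-0.12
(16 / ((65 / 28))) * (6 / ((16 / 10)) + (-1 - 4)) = -112 / 13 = -8.62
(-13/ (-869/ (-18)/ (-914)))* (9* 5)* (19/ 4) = 45715995/ 869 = 52607.59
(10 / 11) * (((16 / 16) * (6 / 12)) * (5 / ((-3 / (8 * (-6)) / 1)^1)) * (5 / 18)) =1000 / 99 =10.10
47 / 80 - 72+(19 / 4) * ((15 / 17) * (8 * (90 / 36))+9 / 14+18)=961183 / 9520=100.96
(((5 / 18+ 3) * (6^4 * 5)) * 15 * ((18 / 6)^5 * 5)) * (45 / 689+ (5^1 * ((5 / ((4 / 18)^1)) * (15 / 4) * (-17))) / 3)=-637589069341875 / 689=-925383264647.13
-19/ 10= -1.90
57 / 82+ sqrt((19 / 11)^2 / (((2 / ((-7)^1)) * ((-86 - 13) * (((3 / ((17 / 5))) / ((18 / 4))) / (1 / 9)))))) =19 * sqrt(19635) / 10890+ 57 / 82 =0.94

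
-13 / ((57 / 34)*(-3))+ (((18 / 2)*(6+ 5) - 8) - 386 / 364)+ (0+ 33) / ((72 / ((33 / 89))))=1027000189 / 11079432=92.69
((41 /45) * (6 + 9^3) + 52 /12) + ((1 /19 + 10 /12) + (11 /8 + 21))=317951 /456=697.26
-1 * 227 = -227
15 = 15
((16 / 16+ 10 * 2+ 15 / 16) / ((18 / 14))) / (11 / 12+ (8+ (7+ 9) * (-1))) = -819 / 340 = -2.41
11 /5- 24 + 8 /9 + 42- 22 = -41 /45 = -0.91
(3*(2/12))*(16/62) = 4/31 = 0.13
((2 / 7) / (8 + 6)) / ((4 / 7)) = 1 / 28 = 0.04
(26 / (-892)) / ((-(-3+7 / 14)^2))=26 / 5575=0.00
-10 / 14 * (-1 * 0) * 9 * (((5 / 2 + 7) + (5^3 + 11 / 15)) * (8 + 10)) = 0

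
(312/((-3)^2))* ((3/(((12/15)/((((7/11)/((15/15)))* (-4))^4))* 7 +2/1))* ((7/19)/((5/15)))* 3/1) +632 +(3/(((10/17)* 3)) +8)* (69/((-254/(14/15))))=22352069376397/28251524650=791.18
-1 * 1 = -1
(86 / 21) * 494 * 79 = 3356236 / 21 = 159820.76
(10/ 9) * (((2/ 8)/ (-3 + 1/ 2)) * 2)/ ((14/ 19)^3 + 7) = -13718/ 456813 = -0.03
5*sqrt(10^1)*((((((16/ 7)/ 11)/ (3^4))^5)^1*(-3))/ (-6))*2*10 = 52428800*sqrt(10)/ 9437972775501534957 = 0.00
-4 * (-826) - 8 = 3296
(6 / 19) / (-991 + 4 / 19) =-2 / 6275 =-0.00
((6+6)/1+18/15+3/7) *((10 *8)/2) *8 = 30528/7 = 4361.14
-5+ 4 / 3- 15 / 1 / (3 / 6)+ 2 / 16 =-805 / 24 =-33.54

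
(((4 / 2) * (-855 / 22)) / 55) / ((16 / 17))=-2907 / 1936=-1.50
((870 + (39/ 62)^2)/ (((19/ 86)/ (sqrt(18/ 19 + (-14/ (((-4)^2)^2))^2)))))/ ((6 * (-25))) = -47956481 * sqrt(5621017)/ 4440588800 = -25.60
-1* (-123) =123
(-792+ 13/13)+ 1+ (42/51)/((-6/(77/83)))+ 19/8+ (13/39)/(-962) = -12831375689/16288584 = -787.75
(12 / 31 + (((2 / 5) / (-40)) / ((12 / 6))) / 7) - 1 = -0.61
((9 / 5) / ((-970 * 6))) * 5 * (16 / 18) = -2 / 1455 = -0.00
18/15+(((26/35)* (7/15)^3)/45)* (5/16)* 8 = 182887/151875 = 1.20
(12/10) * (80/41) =96/41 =2.34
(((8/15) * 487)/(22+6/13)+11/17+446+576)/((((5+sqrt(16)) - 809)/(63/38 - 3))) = 19251829/11096000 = 1.74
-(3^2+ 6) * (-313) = 4695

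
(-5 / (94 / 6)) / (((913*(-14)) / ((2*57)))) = 855 / 300377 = 0.00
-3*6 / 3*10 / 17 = -60 / 17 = -3.53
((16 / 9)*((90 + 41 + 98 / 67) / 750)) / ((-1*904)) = -71 / 204417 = -0.00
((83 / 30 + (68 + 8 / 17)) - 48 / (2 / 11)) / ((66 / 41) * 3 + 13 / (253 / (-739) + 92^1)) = -38.78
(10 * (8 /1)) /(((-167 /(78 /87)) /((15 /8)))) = -3900 /4843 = -0.81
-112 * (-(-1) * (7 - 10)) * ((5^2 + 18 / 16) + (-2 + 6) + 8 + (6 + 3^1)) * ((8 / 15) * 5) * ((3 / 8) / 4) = 7917 / 2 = 3958.50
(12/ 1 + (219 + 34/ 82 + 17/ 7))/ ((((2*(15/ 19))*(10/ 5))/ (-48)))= -5100588/ 1435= -3554.42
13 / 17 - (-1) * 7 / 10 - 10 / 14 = 893 / 1190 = 0.75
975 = 975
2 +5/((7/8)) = 54/7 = 7.71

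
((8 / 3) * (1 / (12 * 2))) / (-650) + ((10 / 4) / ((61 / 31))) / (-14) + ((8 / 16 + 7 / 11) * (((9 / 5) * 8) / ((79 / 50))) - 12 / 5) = 34148925959 / 4341437100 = 7.87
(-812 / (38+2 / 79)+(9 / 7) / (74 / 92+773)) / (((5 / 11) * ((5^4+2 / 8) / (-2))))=39067582312 / 259996894675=0.15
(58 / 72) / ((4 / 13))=377 / 144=2.62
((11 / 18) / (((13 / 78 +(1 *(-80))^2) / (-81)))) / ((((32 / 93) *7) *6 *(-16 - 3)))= 837 / 29715392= 0.00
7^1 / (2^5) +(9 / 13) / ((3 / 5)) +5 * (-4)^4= 533051 / 416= 1281.37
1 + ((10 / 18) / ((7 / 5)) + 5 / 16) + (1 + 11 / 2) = 8275 / 1008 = 8.21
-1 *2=-2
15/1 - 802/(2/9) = -3594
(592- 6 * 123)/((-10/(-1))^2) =-1.46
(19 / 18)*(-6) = -19 / 3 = -6.33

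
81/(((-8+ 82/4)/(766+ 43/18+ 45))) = 131769/25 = 5270.76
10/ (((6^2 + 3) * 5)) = 2/ 39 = 0.05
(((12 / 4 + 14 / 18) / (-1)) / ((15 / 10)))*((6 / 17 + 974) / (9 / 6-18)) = 132512 / 891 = 148.72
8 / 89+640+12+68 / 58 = 1686070 / 2581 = 653.26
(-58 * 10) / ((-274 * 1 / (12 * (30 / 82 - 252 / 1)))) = -35903160 / 5617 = -6391.87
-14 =-14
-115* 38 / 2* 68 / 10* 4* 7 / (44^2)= -52003 / 242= -214.89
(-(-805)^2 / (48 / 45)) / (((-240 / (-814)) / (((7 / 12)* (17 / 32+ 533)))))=-10506856373475 / 16384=-641287620.45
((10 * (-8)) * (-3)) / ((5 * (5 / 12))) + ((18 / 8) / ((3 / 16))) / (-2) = 546 / 5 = 109.20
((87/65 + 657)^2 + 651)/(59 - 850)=-1833905739/3341975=-548.75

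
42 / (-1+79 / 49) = 343 / 5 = 68.60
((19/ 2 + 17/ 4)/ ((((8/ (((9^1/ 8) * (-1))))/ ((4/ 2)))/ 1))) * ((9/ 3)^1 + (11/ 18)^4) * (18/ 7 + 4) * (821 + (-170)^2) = -4130275704995/ 1741824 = -2371235.96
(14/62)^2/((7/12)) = 84/961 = 0.09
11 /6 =1.83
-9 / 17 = -0.53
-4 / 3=-1.33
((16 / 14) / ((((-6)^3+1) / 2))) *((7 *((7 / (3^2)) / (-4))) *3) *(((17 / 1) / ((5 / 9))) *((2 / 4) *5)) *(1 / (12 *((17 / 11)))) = 77 / 430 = 0.18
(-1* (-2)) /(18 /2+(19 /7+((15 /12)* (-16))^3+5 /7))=-14 /55913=-0.00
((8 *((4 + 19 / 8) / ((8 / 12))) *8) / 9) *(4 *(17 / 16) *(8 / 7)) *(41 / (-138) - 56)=-8980964 / 483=-18594.13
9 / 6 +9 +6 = 33 / 2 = 16.50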